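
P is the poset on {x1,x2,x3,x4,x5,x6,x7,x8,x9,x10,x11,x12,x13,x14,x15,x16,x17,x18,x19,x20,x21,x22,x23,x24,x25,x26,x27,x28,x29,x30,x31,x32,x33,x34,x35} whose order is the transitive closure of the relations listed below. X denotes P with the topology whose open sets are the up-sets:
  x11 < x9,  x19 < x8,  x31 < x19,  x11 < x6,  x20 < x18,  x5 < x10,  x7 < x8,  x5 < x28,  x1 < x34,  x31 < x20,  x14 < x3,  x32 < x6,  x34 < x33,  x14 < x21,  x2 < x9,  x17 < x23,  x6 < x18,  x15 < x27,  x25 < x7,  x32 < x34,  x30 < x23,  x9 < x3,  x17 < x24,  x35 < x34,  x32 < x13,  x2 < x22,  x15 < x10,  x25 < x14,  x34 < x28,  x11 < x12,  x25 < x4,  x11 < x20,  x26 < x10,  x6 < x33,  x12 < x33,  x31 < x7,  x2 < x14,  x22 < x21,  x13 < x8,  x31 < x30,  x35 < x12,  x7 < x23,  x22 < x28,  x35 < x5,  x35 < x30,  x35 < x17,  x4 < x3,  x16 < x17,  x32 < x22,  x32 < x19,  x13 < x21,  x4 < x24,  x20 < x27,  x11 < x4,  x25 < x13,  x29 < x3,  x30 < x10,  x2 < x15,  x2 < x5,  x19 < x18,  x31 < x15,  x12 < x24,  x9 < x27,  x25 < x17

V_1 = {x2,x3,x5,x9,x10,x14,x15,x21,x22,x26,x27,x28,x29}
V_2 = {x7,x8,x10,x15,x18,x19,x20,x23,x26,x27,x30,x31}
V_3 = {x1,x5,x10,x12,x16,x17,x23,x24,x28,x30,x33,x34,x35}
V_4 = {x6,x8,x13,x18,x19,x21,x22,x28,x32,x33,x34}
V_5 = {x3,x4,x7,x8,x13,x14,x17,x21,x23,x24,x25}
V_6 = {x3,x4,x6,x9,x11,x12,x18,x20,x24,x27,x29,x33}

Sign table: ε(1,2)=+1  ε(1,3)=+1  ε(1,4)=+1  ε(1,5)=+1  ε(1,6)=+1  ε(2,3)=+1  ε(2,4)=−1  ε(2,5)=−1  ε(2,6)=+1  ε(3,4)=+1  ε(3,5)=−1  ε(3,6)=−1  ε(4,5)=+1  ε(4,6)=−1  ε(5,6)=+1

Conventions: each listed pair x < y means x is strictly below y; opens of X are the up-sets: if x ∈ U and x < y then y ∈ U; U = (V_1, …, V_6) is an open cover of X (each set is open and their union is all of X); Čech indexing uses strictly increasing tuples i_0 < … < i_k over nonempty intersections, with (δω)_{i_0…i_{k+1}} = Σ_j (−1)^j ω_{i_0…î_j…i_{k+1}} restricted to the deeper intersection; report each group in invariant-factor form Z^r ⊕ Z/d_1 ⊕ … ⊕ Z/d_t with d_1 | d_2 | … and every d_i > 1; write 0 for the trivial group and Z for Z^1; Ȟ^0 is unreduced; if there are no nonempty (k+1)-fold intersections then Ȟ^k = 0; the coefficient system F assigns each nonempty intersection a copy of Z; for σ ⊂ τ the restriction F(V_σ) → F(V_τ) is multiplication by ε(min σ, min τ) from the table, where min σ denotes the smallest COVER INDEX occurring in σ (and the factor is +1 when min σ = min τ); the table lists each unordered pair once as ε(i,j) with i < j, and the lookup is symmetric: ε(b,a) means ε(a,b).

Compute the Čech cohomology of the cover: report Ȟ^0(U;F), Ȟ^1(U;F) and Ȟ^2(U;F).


nerve of the cover:
  V12={x10,x15,x26,x27} V13={x5,x10,x28} V14={x21,x22,x28} V15={x3,x14,x21} V16={x3,x9,x27,x29} V23={x10,x23,x30} V24={x8,x18,x19} V25={x7,x8,x23} V26={x18,x20,x27} V34={x28,x33,x34} V35={x17,x23,x24} V36={x12,x24,x33} V45={x8,x13,x21} V46={x6,x18,x33} V56={x3,x4,x24}
  V123={x10} V126={x27} V134={x28} V145={x21} V156={x3} V235={x23} V245={x8} V246={x18} V346={x33} V356={x24}
C dims 6,15,10; δ0: rk 6, SNF 1^5·2; δ1: rk 9, SNF 1^9
Ȟ^0 = (6 − 6) − 0 = 0, so Ȟ^0 ≅ 0
Ȟ^1 = (15 − 9) − 6 = 0 plus torsion [2], so Ȟ^1 ≅ Z/2
Ȟ^2 = (10 − 0) − 9 = 1, so Ȟ^2 ≅ Z

Ȟ^0 ≅ 0; Ȟ^1 ≅ Z/2; Ȟ^2 ≅ Z


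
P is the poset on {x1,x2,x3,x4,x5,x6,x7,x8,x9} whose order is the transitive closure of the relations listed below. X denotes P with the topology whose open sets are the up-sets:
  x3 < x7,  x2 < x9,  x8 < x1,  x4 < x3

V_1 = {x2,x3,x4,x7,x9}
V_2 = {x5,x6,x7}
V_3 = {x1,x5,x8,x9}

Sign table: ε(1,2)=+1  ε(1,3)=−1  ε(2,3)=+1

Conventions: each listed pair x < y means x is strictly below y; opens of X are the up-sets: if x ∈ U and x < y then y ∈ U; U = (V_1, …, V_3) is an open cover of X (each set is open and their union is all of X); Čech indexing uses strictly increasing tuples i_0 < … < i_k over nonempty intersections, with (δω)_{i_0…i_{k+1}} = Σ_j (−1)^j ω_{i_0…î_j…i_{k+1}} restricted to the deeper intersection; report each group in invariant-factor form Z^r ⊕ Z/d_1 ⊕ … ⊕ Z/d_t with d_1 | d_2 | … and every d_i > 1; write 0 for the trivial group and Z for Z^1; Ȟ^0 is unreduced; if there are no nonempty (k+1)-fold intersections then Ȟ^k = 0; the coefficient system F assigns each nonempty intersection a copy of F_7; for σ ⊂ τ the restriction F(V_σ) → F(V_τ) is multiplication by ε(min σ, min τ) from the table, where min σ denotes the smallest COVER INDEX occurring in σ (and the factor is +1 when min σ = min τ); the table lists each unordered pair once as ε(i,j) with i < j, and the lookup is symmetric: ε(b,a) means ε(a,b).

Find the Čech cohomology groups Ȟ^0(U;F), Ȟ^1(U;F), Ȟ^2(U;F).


Ȟ^0(U;F) ≅ 0; Ȟ^1(U;F) ≅ 0; Ȟ^2(U;F) ≅ 0

intersection data:
  V12={x7} V13={x9} V23={x5}
C dims 3,3; δ0: rk_F7 3
Ȟ^0 = (3 − 3) − 0 = 0, so Ȟ^0 ≅ 0
Ȟ^1 = (3 − 0) − 3 = 0, so Ȟ^1 ≅ 0
Ȟ^2 = (0 − 0) − 0 = 0, so Ȟ^2 ≅ 0


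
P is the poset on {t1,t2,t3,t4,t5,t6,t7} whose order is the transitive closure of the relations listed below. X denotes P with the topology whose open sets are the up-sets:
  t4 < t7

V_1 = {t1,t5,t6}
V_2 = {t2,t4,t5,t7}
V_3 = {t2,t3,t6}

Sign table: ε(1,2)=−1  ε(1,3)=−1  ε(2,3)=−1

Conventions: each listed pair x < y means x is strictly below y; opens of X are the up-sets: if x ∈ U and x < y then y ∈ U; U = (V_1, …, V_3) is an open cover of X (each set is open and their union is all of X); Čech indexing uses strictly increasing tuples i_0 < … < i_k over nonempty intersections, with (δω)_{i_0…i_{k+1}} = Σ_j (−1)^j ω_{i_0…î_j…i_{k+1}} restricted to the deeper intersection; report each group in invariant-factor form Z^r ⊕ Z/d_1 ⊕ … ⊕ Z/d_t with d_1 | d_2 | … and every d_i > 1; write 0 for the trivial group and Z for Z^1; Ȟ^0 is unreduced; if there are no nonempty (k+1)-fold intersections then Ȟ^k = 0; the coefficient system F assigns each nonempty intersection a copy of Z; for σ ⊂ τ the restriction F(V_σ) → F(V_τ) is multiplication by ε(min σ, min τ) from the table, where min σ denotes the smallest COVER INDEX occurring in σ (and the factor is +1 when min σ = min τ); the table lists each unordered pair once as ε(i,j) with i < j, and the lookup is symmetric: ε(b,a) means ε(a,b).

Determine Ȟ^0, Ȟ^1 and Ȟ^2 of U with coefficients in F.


nerve simplices:
  V12={t5} V13={t6} V23={t2}
C dims 3,3; δ0: rk 3, SNF 1^2·2
degree 0: 3−3−0 = 0 → Ȟ^0 ≅ 0
degree 1: 3−0−3 = 0 plus torsion [2] → Ȟ^1 ≅ Z/2
degree 2: 0−0−0 = 0 → Ȟ^2 ≅ 0

Ȟ^0 ≅ 0, Ȟ^1 ≅ Z/2, Ȟ^2 ≅ 0


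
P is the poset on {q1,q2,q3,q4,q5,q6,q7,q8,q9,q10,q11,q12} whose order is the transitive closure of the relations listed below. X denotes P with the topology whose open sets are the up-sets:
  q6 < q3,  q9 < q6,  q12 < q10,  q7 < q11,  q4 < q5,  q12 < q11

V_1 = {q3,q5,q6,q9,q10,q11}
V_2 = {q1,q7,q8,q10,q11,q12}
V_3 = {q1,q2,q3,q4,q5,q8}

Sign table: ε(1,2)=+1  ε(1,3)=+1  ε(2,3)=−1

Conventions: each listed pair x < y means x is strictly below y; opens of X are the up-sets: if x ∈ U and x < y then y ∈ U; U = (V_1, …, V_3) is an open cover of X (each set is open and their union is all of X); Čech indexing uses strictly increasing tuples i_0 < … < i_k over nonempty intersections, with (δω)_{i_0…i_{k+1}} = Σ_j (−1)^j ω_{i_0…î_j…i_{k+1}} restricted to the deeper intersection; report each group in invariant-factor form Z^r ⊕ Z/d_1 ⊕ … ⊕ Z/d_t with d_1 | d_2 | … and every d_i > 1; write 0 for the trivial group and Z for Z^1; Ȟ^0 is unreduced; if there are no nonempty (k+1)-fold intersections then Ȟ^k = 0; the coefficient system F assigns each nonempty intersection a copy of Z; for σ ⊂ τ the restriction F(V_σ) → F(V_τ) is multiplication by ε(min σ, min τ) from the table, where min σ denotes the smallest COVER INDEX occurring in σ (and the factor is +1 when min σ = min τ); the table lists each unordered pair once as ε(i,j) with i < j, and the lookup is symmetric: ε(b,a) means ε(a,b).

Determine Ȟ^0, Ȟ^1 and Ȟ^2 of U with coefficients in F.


Ȟ^0 = 0, Ȟ^1 = Z/2 and Ȟ^2 = 0

nonempty overlaps:
  V12={q10,q11} V13={q3,q5} V23={q1,q8}
C dims 3,3; δ0: rk 3, SNF 1^2·2
degree 0: 3−3−0 = 0 → Ȟ^0 ≅ 0
degree 1: 3−0−3 = 0 plus torsion [2] → Ȟ^1 ≅ Z/2
degree 2: 0−0−0 = 0 → Ȟ^2 ≅ 0


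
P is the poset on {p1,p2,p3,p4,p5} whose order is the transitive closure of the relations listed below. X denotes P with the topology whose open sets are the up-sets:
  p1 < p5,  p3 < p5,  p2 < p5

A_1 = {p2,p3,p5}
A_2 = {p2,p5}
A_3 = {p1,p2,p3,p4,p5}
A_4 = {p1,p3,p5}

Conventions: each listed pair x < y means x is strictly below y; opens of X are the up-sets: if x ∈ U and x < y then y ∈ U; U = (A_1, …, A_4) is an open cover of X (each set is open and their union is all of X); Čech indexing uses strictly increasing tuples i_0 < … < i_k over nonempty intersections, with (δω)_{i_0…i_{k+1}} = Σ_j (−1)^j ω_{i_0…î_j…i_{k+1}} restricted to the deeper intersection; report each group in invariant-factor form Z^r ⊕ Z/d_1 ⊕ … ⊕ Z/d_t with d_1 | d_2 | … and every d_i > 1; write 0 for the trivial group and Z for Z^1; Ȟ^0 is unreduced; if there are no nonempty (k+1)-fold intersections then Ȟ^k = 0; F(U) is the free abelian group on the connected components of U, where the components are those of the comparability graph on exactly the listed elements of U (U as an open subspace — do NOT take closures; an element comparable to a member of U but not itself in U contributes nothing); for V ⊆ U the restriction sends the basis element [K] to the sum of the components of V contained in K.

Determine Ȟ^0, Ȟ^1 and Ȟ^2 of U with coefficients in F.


nerve of the cover:
  A12={p2,p5} A13={p2,p3,p5} A14={p3,p5} A23={p2,p5} A24={p5} A34={p1,p3,p5}
  A123={p2,p5} A124={p5} A134={p3,p5} A234={p5}
  A1234={p5}
components per intersection:
  A1: {p2,p3,p5}
  A2: {p2,p5}
  A3: {p1,p2,p3,p5} {p4}
  A4: {p1,p3,p5}
  A12: {p2,p5}
  A13: {p2,p3,p5}
  A14: {p3,p5}
  A23: {p2,p5}
  A24: {p5}
  A34: {p1,p3,p5}
  A123: {p2,p5}
  A124: {p5}
  A134: {p3,p5}
  A234: {p5}
  A1234: {p5}
C dims 5,6,4,1; δ0: rk 3, SNF 1^3; δ1: rk 3, SNF 1^3; δ2: rk 1, SNF 1^1
Ȟ^0 = (5 − 3) − 0 = 2, so Ȟ^0 ≅ Z^2
Ȟ^1 = (6 − 3) − 3 = 0, so Ȟ^1 ≅ 0
Ȟ^2 = (4 − 1) − 3 = 0, so Ȟ^2 ≅ 0

Ȟ^0 = Z^2, Ȟ^1 = 0 and Ȟ^2 = 0


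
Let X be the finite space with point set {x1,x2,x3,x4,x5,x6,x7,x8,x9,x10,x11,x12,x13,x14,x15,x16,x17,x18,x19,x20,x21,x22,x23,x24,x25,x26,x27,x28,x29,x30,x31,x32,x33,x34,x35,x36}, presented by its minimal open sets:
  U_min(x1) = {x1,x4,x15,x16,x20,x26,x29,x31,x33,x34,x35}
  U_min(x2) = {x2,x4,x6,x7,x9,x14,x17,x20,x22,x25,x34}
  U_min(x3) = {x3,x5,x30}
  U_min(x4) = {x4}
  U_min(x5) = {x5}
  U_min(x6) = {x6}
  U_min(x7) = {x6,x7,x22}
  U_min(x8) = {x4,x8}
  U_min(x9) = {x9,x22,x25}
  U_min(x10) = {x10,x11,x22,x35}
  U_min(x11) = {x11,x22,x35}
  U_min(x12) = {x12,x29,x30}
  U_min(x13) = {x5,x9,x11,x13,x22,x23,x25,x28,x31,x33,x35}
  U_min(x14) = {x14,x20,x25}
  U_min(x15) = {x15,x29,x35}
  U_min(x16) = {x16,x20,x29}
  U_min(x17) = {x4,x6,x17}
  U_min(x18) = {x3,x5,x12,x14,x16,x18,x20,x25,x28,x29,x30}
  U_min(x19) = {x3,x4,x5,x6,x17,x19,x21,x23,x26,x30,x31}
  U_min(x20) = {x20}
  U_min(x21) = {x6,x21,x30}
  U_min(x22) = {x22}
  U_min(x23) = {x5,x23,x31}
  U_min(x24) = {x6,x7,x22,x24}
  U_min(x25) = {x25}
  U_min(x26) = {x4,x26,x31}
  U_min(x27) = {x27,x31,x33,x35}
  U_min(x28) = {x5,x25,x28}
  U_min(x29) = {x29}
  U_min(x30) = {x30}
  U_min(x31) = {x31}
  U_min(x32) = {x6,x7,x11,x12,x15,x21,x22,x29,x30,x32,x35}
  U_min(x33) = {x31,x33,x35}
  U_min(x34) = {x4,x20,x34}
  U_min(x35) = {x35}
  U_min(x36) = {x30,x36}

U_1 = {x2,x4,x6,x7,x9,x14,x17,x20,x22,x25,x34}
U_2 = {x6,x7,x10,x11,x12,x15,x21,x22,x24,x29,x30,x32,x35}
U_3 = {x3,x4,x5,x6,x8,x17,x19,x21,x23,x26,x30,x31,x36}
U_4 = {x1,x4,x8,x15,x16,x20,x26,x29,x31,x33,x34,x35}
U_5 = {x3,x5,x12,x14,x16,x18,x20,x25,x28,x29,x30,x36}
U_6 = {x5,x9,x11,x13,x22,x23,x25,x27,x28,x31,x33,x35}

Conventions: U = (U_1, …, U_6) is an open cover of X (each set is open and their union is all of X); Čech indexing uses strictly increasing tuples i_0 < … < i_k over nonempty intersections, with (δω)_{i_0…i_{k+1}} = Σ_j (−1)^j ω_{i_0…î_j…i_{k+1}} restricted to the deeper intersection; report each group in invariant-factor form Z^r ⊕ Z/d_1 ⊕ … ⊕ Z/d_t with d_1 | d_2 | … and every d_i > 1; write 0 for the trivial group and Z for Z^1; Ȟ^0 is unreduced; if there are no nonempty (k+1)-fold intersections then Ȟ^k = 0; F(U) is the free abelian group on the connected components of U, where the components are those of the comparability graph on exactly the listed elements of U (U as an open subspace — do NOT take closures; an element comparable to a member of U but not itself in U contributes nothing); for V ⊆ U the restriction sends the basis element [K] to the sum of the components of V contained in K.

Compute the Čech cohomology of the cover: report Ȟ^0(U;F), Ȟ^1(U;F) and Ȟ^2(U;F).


intersection data:
  U12={x6,x7,x22} U13={x4,x6,x17} U14={x4,x20,x34} U15={x14,x20,x25} U16={x9,x22,x25} U23={x6,x21,x30} U24={x15,x29,x35} U25={x12,x29,x30} U26={x11,x22,x35} U34={x4,x8,x26,x31} U35={x3,x5,x30,x36} U36={x5,x23,x31} U45={x16,x20,x29} U46={x31,x33,x35} U56={x5,x25,x28}
  U123={x6} U126={x22} U134={x4} U145={x20} U156={x25} U235={x30} U245={x29} U246={x35} U346={x31} U356={x5}
components per intersection:
  U1: {x2,x4,x6,x7,x9,x14,x17,x20,x22,x25,x34}
  U2: {x6,x7,x10,x11,x12,x15,x21,x22,x24,x29,x30,x32,x35}
  U3: {x3,x4,x5,x6,x8,x17,x19,x21,x23,x26,x30,x31,x36}
  U4: {x1,x4,x8,x15,x16,x20,x26,x29,x31,x33,x34,x35}
  U5: {x3,x5,x12,x14,x16,x18,x20,x25,x28,x29,x30,x36}
  U6: {x5,x9,x11,x13,x22,x23,x25,x27,x28,x31,x33,x35}
  U12: {x6,x7,x22}
  U13: {x4,x6,x17}
  U14: {x4,x20,x34}
  U15: {x14,x20,x25}
  U16: {x9,x22,x25}
  U23: {x6,x21,x30}
  U24: {x15,x29,x35}
  U25: {x12,x29,x30}
  U26: {x11,x22,x35}
  U34: {x4,x8,x26,x31}
  U35: {x3,x5,x30,x36}
  U36: {x5,x23,x31}
  U45: {x16,x20,x29}
  U46: {x31,x33,x35}
  U56: {x5,x25,x28}
  U123: {x6}
  U126: {x22}
  U134: {x4}
  U145: {x20}
  U156: {x25}
  U235: {x30}
  U245: {x29}
  U246: {x35}
  U346: {x31}
  U356: {x5}
C dims 6,15,10; δ0: rk 5, SNF 1^5; δ1: rk 10, SNF 1^9·2
Ȟ^0 = (6 − 5) − 0 = 1, so Ȟ^0 ≅ Z
Ȟ^1 = (15 − 10) − 5 = 0, so Ȟ^1 ≅ 0
Ȟ^2 = (10 − 0) − 10 = 0 plus torsion [2], so Ȟ^2 ≅ Z/2

Ȟ^0(U;F) ≅ Z; Ȟ^1(U;F) ≅ 0; Ȟ^2(U;F) ≅ Z/2


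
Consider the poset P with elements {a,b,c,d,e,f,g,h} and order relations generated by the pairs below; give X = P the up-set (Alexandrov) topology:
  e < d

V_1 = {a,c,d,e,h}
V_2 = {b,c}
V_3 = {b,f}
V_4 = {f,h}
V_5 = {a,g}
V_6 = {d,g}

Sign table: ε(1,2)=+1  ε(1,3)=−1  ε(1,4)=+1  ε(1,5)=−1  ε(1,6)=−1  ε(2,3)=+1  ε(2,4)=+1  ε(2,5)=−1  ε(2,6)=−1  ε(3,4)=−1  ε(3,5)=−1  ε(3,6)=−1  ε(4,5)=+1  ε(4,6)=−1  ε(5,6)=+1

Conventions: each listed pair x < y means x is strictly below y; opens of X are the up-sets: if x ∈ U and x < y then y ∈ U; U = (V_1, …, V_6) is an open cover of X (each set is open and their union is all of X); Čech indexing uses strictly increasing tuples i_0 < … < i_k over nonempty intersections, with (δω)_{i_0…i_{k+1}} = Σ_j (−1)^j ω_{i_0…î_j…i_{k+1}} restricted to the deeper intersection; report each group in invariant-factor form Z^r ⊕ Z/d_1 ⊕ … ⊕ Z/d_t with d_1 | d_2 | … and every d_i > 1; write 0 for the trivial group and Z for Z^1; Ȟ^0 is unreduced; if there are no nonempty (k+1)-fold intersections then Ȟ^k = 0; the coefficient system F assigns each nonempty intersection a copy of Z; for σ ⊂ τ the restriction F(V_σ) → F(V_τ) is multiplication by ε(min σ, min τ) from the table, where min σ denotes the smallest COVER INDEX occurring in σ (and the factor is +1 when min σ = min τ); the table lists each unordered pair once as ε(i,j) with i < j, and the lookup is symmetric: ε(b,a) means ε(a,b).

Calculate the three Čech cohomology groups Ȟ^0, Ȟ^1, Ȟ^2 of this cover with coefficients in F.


nonempty overlaps:
  V12={c} V14={h} V15={a} V16={d} V23={b} V34={f} V56={g}
C dims 6,7; δ0: rk 6, SNF 1^5·2
degree 0: 6−6−0 = 0 → Ȟ^0 ≅ 0
degree 1: 7−0−6 = 1 plus torsion [2] → Ȟ^1 ≅ Z ⊕ Z/2
degree 2: 0−0−0 = 0 → Ȟ^2 ≅ 0

Ȟ^0(U;F) ≅ 0, Ȟ^1(U;F) ≅ Z ⊕ Z/2, Ȟ^2(U;F) ≅ 0


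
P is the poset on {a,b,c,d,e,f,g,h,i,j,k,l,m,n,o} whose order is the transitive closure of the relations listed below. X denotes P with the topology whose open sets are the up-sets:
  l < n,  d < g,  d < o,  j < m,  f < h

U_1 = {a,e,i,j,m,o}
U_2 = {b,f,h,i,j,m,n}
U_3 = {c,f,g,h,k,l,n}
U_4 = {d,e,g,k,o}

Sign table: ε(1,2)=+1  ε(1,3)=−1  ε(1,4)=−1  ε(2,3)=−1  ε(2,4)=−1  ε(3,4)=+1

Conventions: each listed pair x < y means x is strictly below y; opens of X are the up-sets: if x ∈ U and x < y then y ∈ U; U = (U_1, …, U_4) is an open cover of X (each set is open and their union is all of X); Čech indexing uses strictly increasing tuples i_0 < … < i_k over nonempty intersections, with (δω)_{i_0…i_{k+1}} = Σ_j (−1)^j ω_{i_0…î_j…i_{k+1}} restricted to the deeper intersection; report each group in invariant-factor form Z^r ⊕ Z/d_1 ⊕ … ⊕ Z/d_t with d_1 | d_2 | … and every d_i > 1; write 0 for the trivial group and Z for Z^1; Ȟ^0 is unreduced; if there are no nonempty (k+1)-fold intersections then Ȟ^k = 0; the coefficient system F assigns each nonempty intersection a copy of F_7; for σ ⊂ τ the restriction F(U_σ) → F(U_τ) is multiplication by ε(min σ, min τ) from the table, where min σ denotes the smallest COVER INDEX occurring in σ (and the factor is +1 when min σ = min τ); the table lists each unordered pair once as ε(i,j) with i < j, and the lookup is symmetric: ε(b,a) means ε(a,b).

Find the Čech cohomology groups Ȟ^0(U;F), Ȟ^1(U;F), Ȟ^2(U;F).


nerve of the cover:
  U12={i,j,m} U14={e,o} U23={f,h,n} U34={g,k}
C dims 4,4; δ0: rk_F7 3
Ȟ^0 = (4 − 3) − 0 = 1, so Ȟ^0 ≅ Z/7
Ȟ^1 = (4 − 0) − 3 = 1, so Ȟ^1 ≅ Z/7
Ȟ^2 = (0 − 0) − 0 = 0, so Ȟ^2 ≅ 0

Ȟ^0 ≅ Z/7,  Ȟ^1 ≅ Z/7,  Ȟ^2 ≅ 0


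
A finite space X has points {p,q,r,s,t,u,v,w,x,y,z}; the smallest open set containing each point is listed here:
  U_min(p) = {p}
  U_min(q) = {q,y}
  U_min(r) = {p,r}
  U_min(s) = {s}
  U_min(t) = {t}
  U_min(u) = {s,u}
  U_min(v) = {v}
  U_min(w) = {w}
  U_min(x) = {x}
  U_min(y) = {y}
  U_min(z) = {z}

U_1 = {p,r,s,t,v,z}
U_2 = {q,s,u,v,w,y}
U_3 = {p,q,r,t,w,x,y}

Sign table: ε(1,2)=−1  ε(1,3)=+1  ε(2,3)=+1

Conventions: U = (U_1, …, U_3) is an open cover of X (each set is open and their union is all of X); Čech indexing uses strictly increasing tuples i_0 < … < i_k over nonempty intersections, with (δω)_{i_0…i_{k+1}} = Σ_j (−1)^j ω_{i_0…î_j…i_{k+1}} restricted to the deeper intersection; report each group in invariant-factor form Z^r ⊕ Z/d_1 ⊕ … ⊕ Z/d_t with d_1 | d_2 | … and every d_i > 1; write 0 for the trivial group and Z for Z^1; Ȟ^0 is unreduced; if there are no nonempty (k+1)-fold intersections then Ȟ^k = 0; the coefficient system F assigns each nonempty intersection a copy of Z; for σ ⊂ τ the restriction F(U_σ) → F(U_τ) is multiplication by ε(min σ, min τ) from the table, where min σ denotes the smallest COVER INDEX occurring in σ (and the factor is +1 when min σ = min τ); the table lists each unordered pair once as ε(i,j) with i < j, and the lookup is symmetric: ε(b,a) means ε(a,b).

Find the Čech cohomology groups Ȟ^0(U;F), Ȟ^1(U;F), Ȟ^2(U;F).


Ȟ^0 = 0, Ȟ^1 = Z/2, Ȟ^2 = 0

cover nerve:
  U12={s,v} U13={p,r,t} U23={q,w,y}
C dims 3,3; δ0: rk 3, SNF 1^2·2
Ȟ^0: (3−3)−0=0 ⇒ 0
Ȟ^1: (3−0)−3=0 plus torsion [2] ⇒ Z/2
Ȟ^2: (0−0)−0=0 ⇒ 0


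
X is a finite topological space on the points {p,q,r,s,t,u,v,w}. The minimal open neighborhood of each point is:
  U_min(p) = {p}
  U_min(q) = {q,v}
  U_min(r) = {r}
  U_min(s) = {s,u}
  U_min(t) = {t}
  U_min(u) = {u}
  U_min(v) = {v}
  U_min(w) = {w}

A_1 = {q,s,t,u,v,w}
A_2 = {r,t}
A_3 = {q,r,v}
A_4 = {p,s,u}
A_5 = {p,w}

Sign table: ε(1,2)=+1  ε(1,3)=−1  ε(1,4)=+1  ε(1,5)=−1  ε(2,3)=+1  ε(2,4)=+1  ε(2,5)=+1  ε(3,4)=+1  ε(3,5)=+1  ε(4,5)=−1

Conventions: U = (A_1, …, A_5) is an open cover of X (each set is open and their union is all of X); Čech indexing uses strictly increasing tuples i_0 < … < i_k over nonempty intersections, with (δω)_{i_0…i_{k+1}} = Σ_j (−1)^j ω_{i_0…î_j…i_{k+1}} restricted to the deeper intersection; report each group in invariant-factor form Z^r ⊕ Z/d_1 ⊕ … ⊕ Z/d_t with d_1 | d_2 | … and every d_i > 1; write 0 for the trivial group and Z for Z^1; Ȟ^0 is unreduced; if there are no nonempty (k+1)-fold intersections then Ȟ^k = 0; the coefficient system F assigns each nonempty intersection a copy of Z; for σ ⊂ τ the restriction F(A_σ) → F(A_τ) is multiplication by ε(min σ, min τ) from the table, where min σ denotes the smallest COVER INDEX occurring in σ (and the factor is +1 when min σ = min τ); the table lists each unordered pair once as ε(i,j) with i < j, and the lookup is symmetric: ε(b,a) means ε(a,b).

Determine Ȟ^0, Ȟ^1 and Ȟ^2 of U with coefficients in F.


Ȟ^0 = 0, Ȟ^1 = Z ⊕ Z/2, Ȟ^2 = 0

intersection data:
  A12={t} A13={q,v} A14={s,u} A15={w} A23={r} A45={p}
C dims 5,6; δ0: rk 5, SNF 1^4·2
Ȟ^0 = (5 − 5) − 0 = 0, so Ȟ^0 ≅ 0
Ȟ^1 = (6 − 0) − 5 = 1 plus torsion [2], so Ȟ^1 ≅ Z ⊕ Z/2
Ȟ^2 = (0 − 0) − 0 = 0, so Ȟ^2 ≅ 0


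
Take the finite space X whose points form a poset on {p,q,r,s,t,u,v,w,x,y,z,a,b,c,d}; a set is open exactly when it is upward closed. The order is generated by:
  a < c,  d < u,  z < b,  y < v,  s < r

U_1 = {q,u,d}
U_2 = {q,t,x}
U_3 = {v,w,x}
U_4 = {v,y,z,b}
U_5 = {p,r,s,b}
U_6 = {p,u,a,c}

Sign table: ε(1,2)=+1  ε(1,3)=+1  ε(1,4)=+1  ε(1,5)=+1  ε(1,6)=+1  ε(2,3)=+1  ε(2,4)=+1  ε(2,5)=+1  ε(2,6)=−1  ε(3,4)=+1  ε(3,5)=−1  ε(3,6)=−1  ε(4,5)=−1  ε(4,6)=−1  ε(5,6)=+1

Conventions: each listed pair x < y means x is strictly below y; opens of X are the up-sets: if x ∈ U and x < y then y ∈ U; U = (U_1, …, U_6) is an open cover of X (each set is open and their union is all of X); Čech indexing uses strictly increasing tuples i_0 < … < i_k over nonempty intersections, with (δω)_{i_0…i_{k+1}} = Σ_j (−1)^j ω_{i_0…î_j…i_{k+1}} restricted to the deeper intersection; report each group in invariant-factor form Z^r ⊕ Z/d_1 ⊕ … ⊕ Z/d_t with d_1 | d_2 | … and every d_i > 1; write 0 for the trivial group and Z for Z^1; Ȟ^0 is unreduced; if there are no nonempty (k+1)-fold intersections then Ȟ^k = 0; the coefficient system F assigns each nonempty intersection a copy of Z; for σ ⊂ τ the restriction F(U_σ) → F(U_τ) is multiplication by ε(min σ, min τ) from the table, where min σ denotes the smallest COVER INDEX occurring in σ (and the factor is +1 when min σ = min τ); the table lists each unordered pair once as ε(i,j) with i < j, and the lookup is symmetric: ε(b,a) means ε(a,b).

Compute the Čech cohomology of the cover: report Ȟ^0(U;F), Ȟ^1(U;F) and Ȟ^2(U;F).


Ȟ^0(U;F) ≅ 0, Ȟ^1(U;F) ≅ Z/2 and Ȟ^2(U;F) ≅ 0

cover nerve:
  U12={q} U16={u} U23={x} U34={v} U45={b} U56={p}
C dims 6,6; δ0: rk 6, SNF 1^5·2
Ȟ^0: (6−6)−0=0 ⇒ 0
Ȟ^1: (6−0)−6=0 plus torsion [2] ⇒ Z/2
Ȟ^2: (0−0)−0=0 ⇒ 0


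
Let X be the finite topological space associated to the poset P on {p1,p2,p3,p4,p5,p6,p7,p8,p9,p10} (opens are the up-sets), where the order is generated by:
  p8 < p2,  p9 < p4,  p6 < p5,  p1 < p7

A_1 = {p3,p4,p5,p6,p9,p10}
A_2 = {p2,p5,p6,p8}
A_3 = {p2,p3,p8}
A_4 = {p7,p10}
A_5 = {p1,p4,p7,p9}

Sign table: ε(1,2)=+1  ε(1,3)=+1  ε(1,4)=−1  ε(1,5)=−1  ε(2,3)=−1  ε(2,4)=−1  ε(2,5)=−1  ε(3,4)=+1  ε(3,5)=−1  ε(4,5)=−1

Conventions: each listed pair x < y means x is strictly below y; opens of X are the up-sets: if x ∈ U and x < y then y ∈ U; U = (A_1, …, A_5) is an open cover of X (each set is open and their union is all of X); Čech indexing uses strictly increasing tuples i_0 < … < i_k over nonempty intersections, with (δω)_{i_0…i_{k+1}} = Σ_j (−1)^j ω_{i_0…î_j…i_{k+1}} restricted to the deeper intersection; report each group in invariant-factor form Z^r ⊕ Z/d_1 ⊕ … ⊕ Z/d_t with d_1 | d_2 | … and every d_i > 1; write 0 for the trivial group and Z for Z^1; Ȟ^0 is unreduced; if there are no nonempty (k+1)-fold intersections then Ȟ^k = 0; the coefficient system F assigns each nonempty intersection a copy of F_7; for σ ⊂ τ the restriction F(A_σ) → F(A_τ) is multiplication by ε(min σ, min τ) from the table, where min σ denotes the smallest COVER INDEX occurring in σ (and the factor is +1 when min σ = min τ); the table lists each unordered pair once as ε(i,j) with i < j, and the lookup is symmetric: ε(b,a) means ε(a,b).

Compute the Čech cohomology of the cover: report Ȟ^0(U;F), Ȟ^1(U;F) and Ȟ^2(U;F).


nerve of the cover:
  A12={p5,p6} A13={p3} A14={p10} A15={p4,p9} A23={p2,p8} A45={p7}
C dims 5,6; δ0: rk_F7 5
Ȟ^0 = (5 − 5) − 0 = 0, so Ȟ^0 ≅ 0
Ȟ^1 = (6 − 0) − 5 = 1, so Ȟ^1 ≅ Z/7
Ȟ^2 = (0 − 0) − 0 = 0, so Ȟ^2 ≅ 0

Ȟ^0 ≅ 0, Ȟ^1 ≅ Z/7, Ȟ^2 ≅ 0


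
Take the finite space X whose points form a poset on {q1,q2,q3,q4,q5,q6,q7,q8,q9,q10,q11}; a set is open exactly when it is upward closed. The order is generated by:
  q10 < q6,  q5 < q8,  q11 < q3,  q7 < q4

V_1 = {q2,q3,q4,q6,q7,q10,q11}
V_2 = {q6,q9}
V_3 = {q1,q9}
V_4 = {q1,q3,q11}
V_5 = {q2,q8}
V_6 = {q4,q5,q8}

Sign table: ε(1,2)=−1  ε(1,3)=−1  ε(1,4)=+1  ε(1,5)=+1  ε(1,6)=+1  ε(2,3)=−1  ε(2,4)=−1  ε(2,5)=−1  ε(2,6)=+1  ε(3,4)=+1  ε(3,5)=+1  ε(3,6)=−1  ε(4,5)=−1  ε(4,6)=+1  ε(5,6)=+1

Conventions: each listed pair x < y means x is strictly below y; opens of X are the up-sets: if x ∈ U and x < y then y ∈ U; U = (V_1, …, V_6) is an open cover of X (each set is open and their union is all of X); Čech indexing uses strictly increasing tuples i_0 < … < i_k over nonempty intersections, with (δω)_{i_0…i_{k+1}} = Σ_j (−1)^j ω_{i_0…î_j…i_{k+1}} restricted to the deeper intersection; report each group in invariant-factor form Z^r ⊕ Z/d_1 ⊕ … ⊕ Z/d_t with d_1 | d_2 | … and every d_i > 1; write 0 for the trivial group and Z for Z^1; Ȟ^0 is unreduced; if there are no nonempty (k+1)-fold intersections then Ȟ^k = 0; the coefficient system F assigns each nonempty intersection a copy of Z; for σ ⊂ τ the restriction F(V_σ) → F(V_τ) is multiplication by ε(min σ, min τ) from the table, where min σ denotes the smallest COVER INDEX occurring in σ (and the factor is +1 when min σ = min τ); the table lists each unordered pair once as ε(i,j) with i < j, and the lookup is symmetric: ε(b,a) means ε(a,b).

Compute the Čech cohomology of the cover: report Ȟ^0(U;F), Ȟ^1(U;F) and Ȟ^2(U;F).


Ȟ^0 = Z; Ȟ^1 = Z^2; Ȟ^2 = 0

intersection data:
  V12={q6} V14={q3,q11} V15={q2} V16={q4} V23={q9} V34={q1} V56={q8}
C dims 6,7; δ0: rk 5, SNF 1^5
Ȟ^0 = (6 − 5) − 0 = 1, so Ȟ^0 ≅ Z
Ȟ^1 = (7 − 0) − 5 = 2, so Ȟ^1 ≅ Z^2
Ȟ^2 = (0 − 0) − 0 = 0, so Ȟ^2 ≅ 0


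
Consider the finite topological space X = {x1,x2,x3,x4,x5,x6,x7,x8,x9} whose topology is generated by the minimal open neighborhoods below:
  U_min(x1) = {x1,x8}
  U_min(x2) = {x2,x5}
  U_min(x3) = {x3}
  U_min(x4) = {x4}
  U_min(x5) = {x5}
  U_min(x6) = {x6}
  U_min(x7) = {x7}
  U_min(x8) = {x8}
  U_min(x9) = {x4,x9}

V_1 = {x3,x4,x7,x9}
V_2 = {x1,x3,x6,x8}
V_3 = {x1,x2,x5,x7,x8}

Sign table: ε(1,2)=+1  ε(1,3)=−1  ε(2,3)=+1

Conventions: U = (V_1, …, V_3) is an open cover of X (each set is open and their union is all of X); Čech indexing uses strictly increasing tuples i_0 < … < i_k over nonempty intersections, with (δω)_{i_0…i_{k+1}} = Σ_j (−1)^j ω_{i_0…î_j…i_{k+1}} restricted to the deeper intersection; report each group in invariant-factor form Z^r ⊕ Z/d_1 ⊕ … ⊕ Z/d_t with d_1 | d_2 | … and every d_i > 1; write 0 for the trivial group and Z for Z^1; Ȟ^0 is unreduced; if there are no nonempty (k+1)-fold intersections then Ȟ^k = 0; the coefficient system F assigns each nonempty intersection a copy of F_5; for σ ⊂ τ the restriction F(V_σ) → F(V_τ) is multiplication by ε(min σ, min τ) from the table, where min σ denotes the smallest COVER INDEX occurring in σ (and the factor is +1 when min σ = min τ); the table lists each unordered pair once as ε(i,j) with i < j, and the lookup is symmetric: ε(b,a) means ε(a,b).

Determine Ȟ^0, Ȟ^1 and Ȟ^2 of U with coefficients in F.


Ȟ^0(U;F) ≅ 0,  Ȟ^1(U;F) ≅ 0,  Ȟ^2(U;F) ≅ 0

nonempty intersections:
  V12={x3} V13={x7} V23={x1,x8}
C dims 3,3; δ0: rk_F5 3
Ȟ^0: (3−3)−0=0 ⇒ 0
Ȟ^1: (3−0)−3=0 ⇒ 0
Ȟ^2: (0−0)−0=0 ⇒ 0


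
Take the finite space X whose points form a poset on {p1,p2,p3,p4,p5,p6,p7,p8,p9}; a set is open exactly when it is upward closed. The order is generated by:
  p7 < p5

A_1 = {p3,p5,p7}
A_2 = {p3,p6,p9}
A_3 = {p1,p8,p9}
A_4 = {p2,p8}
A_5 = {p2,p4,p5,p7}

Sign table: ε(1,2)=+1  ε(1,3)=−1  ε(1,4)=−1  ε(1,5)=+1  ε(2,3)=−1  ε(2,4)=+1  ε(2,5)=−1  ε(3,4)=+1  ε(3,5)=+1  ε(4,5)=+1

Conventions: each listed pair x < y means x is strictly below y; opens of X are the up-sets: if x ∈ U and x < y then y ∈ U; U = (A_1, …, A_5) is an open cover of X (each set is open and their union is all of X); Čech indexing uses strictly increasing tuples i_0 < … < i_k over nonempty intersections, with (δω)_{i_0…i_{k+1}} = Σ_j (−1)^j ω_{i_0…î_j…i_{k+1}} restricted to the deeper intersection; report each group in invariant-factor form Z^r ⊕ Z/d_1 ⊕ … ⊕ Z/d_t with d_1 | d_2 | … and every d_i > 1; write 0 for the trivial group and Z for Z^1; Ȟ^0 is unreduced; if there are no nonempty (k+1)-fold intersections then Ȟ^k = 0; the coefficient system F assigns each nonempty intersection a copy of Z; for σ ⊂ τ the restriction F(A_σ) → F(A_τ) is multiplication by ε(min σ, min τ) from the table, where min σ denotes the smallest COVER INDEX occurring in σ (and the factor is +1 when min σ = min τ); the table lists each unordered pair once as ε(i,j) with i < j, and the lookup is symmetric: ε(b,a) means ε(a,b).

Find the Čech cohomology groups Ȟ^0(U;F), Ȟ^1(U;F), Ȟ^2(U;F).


nonempty intersections:
  A12={p3} A15={p5,p7} A23={p9} A34={p8} A45={p2}
C dims 5,5; δ0: rk 5, SNF 1^4·2
Ȟ^0: (5−5)−0=0 ⇒ 0
Ȟ^1: (5−0)−5=0 plus torsion [2] ⇒ Z/2
Ȟ^2: (0−0)−0=0 ⇒ 0

Ȟ^0 ≅ 0, Ȟ^1 ≅ Z/2, Ȟ^2 ≅ 0


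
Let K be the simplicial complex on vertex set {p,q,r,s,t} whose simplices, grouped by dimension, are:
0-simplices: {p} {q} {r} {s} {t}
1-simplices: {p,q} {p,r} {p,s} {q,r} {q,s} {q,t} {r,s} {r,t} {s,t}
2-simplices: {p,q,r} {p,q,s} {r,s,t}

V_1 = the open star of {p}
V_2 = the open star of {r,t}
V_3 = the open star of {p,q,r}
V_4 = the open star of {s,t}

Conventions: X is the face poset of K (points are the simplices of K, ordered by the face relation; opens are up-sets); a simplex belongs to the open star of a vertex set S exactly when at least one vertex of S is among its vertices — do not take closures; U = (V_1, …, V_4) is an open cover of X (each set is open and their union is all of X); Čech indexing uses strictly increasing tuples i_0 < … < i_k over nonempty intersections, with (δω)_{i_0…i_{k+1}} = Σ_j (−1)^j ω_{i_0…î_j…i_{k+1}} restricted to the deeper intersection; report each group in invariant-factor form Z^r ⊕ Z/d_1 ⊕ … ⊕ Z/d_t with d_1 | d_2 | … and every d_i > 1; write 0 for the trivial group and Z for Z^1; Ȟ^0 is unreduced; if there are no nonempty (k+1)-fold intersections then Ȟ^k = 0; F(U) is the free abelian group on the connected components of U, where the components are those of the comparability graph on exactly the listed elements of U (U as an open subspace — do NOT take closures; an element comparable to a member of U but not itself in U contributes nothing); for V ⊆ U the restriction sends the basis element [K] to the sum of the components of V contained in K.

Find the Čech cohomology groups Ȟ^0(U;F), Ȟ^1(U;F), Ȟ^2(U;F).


nonempty intersections:
  V1={{p},{p,q},{p,r},{p,s},{p,q,r},{p,q,s}} V2={{r},{t},{p,r},{q,r},{q,t},{r,s},{r,t},{s,t},{p,q,r},{r,s,t}} V3={{p},{q},{r},{p,q},{p,r},{p,s},{q,r},{q,s},{q,t},{r,s},{r,t},{p,q,r},{p,q,s},{r,s,t}} V4={{s},{t},{p,s},{q,s},{q,t},{r,s},{r,t},{s,t},{p,q,s},{r,s,t}}
  V12={{p,r},{p,q,r}} V13={{p},{p,q},{p,r},{p,s},{p,q,r},{p,q,s}} V14={{p,s},{p,q,s}} V23={{r},{p,r},{q,r},{q,t},{r,s},{r,t},{p,q,r},{r,s,t}} V24={{t},{q,t},{r,s},{r,t},{s,t},{r,s,t}} V34={{p,s},{q,s},{q,t},{r,s},{r,t},{p,q,s},{r,s,t}}
  V123={{p,r},{p,q,r}} V134={{p,s},{p,q,s}} V234={{q,t},{r,s},{r,t},{r,s,t}}
components per intersection:
  V1: {{p},{p,q},{p,r},{p,s},{p,q,r},{p,q,s}}
  V2: {{r},{t},{p,r},{q,r},{q,t},{r,s},{r,t},{s,t},{p,q,r},{r,s,t}}
  V3: {{p},{q},{r},{p,q},{p,r},{p,s},{q,r},{q,s},{q,t},{r,s},{r,t},{p,q,r},{p,q,s},{r,s,t}}
  V4: {{s},{t},{p,s},{q,s},{q,t},{r,s},{r,t},{s,t},{p,q,s},{r,s,t}}
  V12: {{p,r},{p,q,r}}
  V13: {{p},{p,q},{p,r},{p,s},{p,q,r},{p,q,s}}
  V14: {{p,s},{p,q,s}}
  V23: {{r},{p,r},{q,r},{r,s},{r,t},{p,q,r},{r,s,t}} {{q,t}}
  V24: {{t},{q,t},{r,s},{r,t},{s,t},{r,s,t}}
  V34: {{p,s},{q,s},{p,q,s}} {{q,t}} {{r,s},{r,t},{r,s,t}}
  V123: {{p,r},{p,q,r}}
  V134: {{p,s},{p,q,s}}
  V234: {{q,t}} {{r,s},{r,t},{r,s,t}}
C dims 4,9,4; δ0: rk 3, SNF 1^3; δ1: rk 4, SNF 1^4
Ȟ^0: (4−3)−0=1 ⇒ Z
Ȟ^1: (9−4)−3=2 ⇒ Z^2
Ȟ^2: (4−0)−4=0 ⇒ 0

Ȟ^0(U;F) ≅ Z, Ȟ^1(U;F) ≅ Z^2 and Ȟ^2(U;F) ≅ 0


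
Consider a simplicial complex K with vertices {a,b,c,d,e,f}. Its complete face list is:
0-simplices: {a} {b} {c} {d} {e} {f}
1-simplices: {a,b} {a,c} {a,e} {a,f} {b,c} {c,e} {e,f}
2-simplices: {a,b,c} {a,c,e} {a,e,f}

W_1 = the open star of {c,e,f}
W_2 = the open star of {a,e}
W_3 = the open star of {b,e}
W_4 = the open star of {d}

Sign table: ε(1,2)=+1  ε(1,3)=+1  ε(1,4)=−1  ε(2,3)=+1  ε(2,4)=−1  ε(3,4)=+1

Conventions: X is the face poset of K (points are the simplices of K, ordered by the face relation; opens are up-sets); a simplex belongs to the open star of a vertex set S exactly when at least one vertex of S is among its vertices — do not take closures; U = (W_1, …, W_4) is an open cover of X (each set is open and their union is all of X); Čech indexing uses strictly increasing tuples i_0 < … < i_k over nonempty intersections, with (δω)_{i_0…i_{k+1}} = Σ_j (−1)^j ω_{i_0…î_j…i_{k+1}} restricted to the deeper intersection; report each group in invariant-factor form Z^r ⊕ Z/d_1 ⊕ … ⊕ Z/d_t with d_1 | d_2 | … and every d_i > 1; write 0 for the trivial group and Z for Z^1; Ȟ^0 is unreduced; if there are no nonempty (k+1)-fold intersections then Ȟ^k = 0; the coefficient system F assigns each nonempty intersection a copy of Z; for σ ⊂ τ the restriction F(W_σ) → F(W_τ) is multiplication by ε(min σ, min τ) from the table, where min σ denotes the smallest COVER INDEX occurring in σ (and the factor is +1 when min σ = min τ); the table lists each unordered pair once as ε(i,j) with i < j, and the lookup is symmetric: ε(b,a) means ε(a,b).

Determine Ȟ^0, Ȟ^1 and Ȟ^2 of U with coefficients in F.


nerve of the cover:
  W1={{c},{e},{f},{a,c},{a,e},{a,f},{b,c},{c,e},{e,f},{a,b,c},{a,c,e},{a,e,f}} W2={{a},{e},{a,b},{a,c},{a,e},{a,f},{c,e},{e,f},{a,b,c},{a,c,e},{a,e,f}} W3={{b},{e},{a,b},{a,e},{b,c},{c,e},{e,f},{a,b,c},{a,c,e},{a,e,f}} W4={{d}}
  W12={{e},{a,c},{a,e},{a,f},{c,e},{e,f},{a,b,c},{a,c,e},{a,e,f}} W13={{e},{a,e},{b,c},{c,e},{e,f},{a,b,c},{a,c,e},{a,e,f}} W23={{e},{a,b},{a,e},{c,e},{e,f},{a,b,c},{a,c,e},{a,e,f}}
  W123={{e},{a,e},{c,e},{e,f},{a,b,c},{a,c,e},{a,e,f}}
C dims 4,3,1; δ0: rk 2, SNF 1^2; δ1: rk 1, SNF 1^1
Ȟ^0 = (4 − 2) − 0 = 2, so Ȟ^0 ≅ Z^2
Ȟ^1 = (3 − 1) − 2 = 0, so Ȟ^1 ≅ 0
Ȟ^2 = (1 − 0) − 1 = 0, so Ȟ^2 ≅ 0

Ȟ^0(U;F) ≅ Z^2,  Ȟ^1(U;F) ≅ 0,  Ȟ^2(U;F) ≅ 0


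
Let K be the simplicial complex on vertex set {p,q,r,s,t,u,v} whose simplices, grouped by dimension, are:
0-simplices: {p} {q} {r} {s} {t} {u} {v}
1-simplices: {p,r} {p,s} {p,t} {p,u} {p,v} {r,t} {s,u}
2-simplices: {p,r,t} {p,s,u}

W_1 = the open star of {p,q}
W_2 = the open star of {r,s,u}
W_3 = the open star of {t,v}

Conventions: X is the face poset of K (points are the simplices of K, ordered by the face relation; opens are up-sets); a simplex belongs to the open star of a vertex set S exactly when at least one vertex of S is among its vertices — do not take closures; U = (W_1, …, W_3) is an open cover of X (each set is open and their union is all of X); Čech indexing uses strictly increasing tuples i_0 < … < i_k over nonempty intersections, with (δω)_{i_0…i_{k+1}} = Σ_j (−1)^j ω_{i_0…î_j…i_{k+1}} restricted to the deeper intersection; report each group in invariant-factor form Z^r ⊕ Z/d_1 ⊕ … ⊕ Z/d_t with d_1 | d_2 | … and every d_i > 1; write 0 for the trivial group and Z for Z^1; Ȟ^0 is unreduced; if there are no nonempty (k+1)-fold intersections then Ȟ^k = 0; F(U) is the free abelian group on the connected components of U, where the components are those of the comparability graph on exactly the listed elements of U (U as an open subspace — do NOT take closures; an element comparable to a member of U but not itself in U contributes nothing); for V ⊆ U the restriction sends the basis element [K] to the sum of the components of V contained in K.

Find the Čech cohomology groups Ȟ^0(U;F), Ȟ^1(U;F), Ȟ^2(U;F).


intersection data:
  W1={{p},{q},{p,r},{p,s},{p,t},{p,u},{p,v},{p,r,t},{p,s,u}} W2={{r},{s},{u},{p,r},{p,s},{p,u},{r,t},{s,u},{p,r,t},{p,s,u}} W3={{t},{v},{p,t},{p,v},{r,t},{p,r,t}}
  W12={{p,r},{p,s},{p,u},{p,r,t},{p,s,u}} W13={{p,t},{p,v},{p,r,t}} W23={{r,t},{p,r,t}}
  W123={{p,r,t}}
components per intersection:
  W1: {{p},{p,r},{p,s},{p,t},{p,u},{p,v},{p,r,t},{p,s,u}} {{q}}
  W2: {{r},{p,r},{r,t},{p,r,t}} {{s},{u},{p,s},{p,u},{s,u},{p,s,u}}
  W3: {{t},{p,t},{r,t},{p,r,t}} {{v},{p,v}}
  W12: {{p,r},{p,r,t}} {{p,s},{p,u},{p,s,u}}
  W13: {{p,t},{p,r,t}} {{p,v}}
  W23: {{r,t},{p,r,t}}
  W123: {{p,r,t}}
C dims 6,5,1; δ0: rk 4, SNF 1^4; δ1: rk 1, SNF 1^1
Ȟ^0 = (6 − 4) − 0 = 2, so Ȟ^0 ≅ Z^2
Ȟ^1 = (5 − 1) − 4 = 0, so Ȟ^1 ≅ 0
Ȟ^2 = (1 − 0) − 1 = 0, so Ȟ^2 ≅ 0

Ȟ^0 = Z^2, Ȟ^1 = 0, Ȟ^2 = 0


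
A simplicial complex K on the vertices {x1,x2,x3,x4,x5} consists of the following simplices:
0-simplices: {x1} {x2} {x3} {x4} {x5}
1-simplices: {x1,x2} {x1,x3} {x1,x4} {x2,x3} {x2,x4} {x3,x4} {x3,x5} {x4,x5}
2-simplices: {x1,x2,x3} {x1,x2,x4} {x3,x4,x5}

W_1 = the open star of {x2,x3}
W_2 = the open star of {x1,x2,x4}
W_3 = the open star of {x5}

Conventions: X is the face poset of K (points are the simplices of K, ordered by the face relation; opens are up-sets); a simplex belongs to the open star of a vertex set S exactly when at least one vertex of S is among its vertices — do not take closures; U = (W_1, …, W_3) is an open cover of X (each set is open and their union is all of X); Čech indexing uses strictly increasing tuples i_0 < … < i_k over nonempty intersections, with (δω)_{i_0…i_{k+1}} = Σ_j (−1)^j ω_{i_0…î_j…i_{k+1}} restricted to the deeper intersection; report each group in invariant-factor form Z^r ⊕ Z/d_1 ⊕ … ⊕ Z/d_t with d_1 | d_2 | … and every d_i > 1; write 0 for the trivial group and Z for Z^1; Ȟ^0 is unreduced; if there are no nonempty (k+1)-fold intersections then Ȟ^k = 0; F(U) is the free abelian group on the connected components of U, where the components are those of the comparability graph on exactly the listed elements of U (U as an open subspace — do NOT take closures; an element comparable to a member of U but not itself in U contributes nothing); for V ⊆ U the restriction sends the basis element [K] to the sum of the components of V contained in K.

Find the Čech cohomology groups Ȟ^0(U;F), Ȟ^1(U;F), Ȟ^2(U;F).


Ȟ^0(U;F) ≅ Z, Ȟ^1(U;F) ≅ Z and Ȟ^2(U;F) ≅ 0

nonempty overlaps:
  W1={{x2},{x3},{x1,x2},{x1,x3},{x2,x3},{x2,x4},{x3,x4},{x3,x5},{x1,x2,x3},{x1,x2,x4},{x3,x4,x5}} W2={{x1},{x2},{x4},{x1,x2},{x1,x3},{x1,x4},{x2,x3},{x2,x4},{x3,x4},{x4,x5},{x1,x2,x3},{x1,x2,x4},{x3,x4,x5}} W3={{x5},{x3,x5},{x4,x5},{x3,x4,x5}}
  W12={{x2},{x1,x2},{x1,x3},{x2,x3},{x2,x4},{x3,x4},{x1,x2,x3},{x1,x2,x4},{x3,x4,x5}} W13={{x3,x5},{x3,x4,x5}} W23={{x4,x5},{x3,x4,x5}}
  W123={{x3,x4,x5}}
components per intersection:
  W1: {{x2},{x3},{x1,x2},{x1,x3},{x2,x3},{x2,x4},{x3,x4},{x3,x5},{x1,x2,x3},{x1,x2,x4},{x3,x4,x5}}
  W2: {{x1},{x2},{x4},{x1,x2},{x1,x3},{x1,x4},{x2,x3},{x2,x4},{x3,x4},{x4,x5},{x1,x2,x3},{x1,x2,x4},{x3,x4,x5}}
  W3: {{x5},{x3,x5},{x4,x5},{x3,x4,x5}}
  W12: {{x2},{x1,x2},{x1,x3},{x2,x3},{x2,x4},{x1,x2,x3},{x1,x2,x4}} {{x3,x4},{x3,x4,x5}}
  W13: {{x3,x5},{x3,x4,x5}}
  W23: {{x4,x5},{x3,x4,x5}}
  W123: {{x3,x4,x5}}
C dims 3,4,1; δ0: rk 2, SNF 1^2; δ1: rk 1, SNF 1^1
degree 0: 3−2−0 = 1 → Ȟ^0 ≅ Z
degree 1: 4−1−2 = 1 → Ȟ^1 ≅ Z
degree 2: 1−0−1 = 0 → Ȟ^2 ≅ 0
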